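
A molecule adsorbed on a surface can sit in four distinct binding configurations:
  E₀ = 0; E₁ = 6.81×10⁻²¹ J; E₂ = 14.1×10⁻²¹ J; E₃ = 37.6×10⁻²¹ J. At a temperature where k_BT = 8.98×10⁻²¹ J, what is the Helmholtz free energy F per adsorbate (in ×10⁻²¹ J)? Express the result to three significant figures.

Eᵢ/kT = 0, 0.75835, 1.5702, 4.1871.
Z = Σ e^(−Eᵢ/kT) = e^(−0) + e^(−0.75835) + e^(−1.5702) + e^(−4.1871) = 1.0000 + 0.46844 + 0.20800 + 0.015190 = 1.6916.
F = −kT ln Z = −8.98 × ln(1.6916) = −8.98 × 0.52567 = -4.72 ×10⁻²¹ J.

-4.72 ×10⁻²¹ J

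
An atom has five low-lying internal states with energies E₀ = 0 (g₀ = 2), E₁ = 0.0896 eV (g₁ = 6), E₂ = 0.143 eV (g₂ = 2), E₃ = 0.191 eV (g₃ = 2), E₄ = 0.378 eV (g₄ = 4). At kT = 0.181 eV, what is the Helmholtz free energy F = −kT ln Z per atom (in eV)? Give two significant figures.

Eᵢ/kT = 0, 0.4950, 0.7901, 1.055, 2.088.
Z = Σ gᵢe^(−Eᵢ/kT) = 2·e^(−0) + 6·e^(−0.4950) + 2·e^(−0.7901) + 2·e^(−1.055) + 4·e^(−2.088) = 2.000 + 3.657 + 0.9076 + 0.6964 + 0.4957 = 7.757.
F = −kT ln Z = −0.181 × ln(7.757) = −0.181 × 2.049 = -0.37 eV.

-0.37 eV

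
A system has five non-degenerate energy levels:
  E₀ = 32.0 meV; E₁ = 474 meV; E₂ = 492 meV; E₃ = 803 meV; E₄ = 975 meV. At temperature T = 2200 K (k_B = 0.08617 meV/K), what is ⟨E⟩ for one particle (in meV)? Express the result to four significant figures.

k_BT = 0.08617 × 2200 K = 189.574 meV.
Eᵢ/kT = 0.168800, 2.50034, 2.59529, 4.23581, 5.14311.
Z = Σ e^(−Eᵢ/kT) = e^(−0.168800) + e^(−2.50034) + e^(−2.59529) + e^(−4.23581) + e^(−5.14311) = 0.844678 + 0.0820571 + 0.0746242 + 0.0144681 + 0.00583950 = 1.02167.
⟨E⟩ = Σ Eᵢ e^(−Eᵢ/kT) / Z = (32.0·0.844678 + 474·0.0820571 + 492·0.0746242 + 803·0.0144681 + 975·0.00583950) / 1.02167 = 117.4 meV.

117.4 meV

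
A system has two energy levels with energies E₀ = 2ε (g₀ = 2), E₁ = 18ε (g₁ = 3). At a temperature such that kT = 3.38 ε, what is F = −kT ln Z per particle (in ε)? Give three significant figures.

Eᵢ/kT = 0.59172, 5.3254.
Z = Σ gᵢe^(−Eᵢ/kT) = 2·e^(−0.59172) + 3·e^(−5.3254) = 1.1067 + 0.014599 = 1.1213.
F = −kT ln Z = −3.38 × ln(1.1213) = −3.38 × 0.11449 = -0.387 ε.

-0.387 ε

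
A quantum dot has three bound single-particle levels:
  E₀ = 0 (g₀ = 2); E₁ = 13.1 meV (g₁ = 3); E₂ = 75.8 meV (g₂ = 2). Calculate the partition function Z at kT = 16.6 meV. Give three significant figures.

Eᵢ/kT = 0, 0.78916, 4.5663.
Z = Σ gᵢe^(−Eᵢ/kT) = 2·e^(−0) + 3·e^(−0.78916) + 2·e^(−4.5663) = 2.0000 + 1.3627 + 0.020793 = 3.3835.

Z = 3.38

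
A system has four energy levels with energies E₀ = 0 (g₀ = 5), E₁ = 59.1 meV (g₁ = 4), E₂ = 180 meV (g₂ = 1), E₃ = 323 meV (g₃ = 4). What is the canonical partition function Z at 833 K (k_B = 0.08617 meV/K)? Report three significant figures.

Z = 6.88

k_BT = 0.08617 × 833 K = 71.780 meV.
Eᵢ/kT = 0, 0.82335, 2.5077, 4.4999.
Z = Σ gᵢe^(−Eᵢ/kT) = 5·e^(−0) + 4·e^(−0.82335) + 1·e^(−2.5077) + 4·e^(−4.4999) = 5.0000 + 1.7558 + 0.081455 + 0.044440 = 6.8817.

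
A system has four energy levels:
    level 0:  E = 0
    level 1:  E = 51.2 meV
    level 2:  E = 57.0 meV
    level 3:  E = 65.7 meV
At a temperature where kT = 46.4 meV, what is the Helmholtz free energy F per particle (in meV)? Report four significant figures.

-28.97 meV

Eᵢ/kT = 0, 1.10345, 1.22845, 1.41595.
Z = Σ e^(−Eᵢ/kT) = e^(−0) + e^(−1.10345) + e^(−1.22845) + e^(−1.41595) = 1.00000 + 0.331725 + 0.292746 + 0.242695 = 1.86717.
F = −kT ln Z = −46.4 × ln(1.86717) = −46.4 × 0.624424 = -28.97 meV.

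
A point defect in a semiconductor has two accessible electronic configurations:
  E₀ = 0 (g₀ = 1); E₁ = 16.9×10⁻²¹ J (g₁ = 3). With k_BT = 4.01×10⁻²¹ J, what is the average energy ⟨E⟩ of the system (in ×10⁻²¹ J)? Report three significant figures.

Eᵢ/kT = 0, 4.2145.
Z = Σ gᵢe^(−Eᵢ/kT) = 1·e^(−0) + 3·e^(−4.2145) = 1.0000 + 0.044339 = 1.0443.
⟨E⟩ = Σ Eᵢ gᵢe^(−Eᵢ/kT) / Z = (0·1.0000 + 16.9·0.044339) / 1.0443 = 0.718 ×10⁻²¹ J.

0.718 ×10⁻²¹ J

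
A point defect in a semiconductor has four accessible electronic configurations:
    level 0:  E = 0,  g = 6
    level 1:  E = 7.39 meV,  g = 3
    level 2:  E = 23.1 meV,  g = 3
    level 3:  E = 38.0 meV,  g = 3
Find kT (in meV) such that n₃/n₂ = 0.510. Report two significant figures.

n₃/n₂ = (g₃/g₂) exp[−(E₃−E₂)/kT] = 0.510.
⇒ (E₃−E₂)/kT = ln((3/3)/0.510) = ln(1.961) = 0.6735.
kT = 14.9 meV / 0.6735 = 22 meV.

22 meV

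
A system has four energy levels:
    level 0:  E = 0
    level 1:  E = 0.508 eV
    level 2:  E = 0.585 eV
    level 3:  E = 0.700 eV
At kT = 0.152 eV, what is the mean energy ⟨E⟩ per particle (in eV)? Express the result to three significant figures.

0.0351 eV

Eᵢ/kT = 0, 3.3421, 3.8487, 4.6053.
Z = Σ e^(−Eᵢ/kT) = e^(−0) + e^(−3.3421) + e^(−3.8487) + e^(−4.6053) = 1.0000 + 0.035363 + 0.021307 + 0.0099987 = 1.0667.
⟨E⟩ = Σ Eᵢ e^(−Eᵢ/kT) / Z = (0·1.0000 + 0.508·0.035363 + 0.585·0.021307 + 0.700·0.0099987) / 1.0667 = 0.0351 eV.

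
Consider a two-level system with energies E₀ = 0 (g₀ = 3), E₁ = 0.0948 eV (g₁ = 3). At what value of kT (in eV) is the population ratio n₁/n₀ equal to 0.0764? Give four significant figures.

n₁/n₀ = (g₁/g₀) exp[−(E₁−E₀)/kT] = 0.0764.
⇒ (E₁−E₀)/kT = ln((3/3)/0.0764) = ln(13.0890) = 2.57177.
kT = 0.0948 eV / 2.57177 = 0.03686 eV.

0.03686 eV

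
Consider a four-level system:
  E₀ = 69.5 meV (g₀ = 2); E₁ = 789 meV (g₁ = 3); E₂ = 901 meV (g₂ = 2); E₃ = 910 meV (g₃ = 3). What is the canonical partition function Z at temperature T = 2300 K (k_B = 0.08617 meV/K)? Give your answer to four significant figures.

k_BT = 0.08617 × 2300 K = 198.191 meV.
Eᵢ/kT = 0.350672, 3.98101, 4.54612, 4.59153.
Z = Σ gᵢe^(−Eᵢ/kT) = 2·e^(−0.350672) + 3·e^(−3.98101) + 2·e^(−4.54612) + 3·e^(−4.59153) = 1.40843 + 0.0560003 + 0.0212166 + 0.0304120 = 1.51606.

Z = 1.516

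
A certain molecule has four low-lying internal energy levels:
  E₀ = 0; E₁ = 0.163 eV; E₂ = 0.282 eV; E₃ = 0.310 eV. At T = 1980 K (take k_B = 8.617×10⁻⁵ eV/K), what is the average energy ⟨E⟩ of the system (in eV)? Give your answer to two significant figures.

0.096 eV

k_BT = 8.617×10⁻⁵ × 1980 K = 0.1706 eV.
Eᵢ/kT = 0, 0.9555, 1.653, 1.817.
Z = Σ e^(−Eᵢ/kT) = e^(−0) + e^(−0.9555) + e^(−1.653) + e^(−1.817) = 1.000 + 0.3846 + 0.1915 + 0.1625 = 1.739.
⟨E⟩ = Σ Eᵢ e^(−Eᵢ/kT) / Z = (0·1.000 + 0.163·0.3846 + 0.282·0.1915 + 0.310·0.1625) / 1.739 = 0.096 eV.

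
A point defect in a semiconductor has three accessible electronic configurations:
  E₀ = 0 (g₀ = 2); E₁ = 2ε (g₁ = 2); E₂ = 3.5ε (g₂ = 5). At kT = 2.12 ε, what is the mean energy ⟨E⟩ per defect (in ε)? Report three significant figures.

1.31 ε

Eᵢ/kT = 0, 0.94340, 1.6509.
Z = Σ gᵢe^(−Eᵢ/kT) = 2·e^(−0) + 2·e^(−0.94340) + 5·e^(−1.6509) = 2.0000 + 0.77860 + 0.95939 = 3.7380.
⟨E⟩ = Σ Eᵢ gᵢe^(−Eᵢ/kT) / Z = (0·2.0000 + 2·0.77860 + 3.5·0.95939) / 3.7380 = 1.31 ε.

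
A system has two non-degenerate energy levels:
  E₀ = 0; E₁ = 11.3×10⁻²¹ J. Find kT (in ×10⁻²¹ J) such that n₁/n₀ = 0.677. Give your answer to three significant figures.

29.0 ×10⁻²¹ J

n₁/n₀ = exp[−(E₁−E₀)/kT] = 0.677.
⇒ (E₁−E₀)/kT = ln(1/0.677) = ln(1.4771) = 0.39008.
kT = 11.3 ×10⁻²¹ J / 0.39008 = 29.0 ×10⁻²¹ J.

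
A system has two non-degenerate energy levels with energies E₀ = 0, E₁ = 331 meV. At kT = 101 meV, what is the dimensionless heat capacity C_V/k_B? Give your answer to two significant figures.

0.38

Eᵢ/kT = 0, 3.277.
Z = Σ e^(−Eᵢ/kT) = e^(−0) + e^(−3.277) = 1.000 + 0.03774 = 1.038.
⟨E⟩ = 12.03 meV, ⟨E²⟩ = 3983 meV².
C_V/k_B = (⟨E²⟩ − ⟨E⟩²)/(kT)² = (3983 − 144.7)/10200 = 0.38.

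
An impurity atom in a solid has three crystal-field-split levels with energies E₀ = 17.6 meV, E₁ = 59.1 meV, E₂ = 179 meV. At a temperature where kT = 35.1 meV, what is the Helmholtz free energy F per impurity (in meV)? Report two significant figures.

Eᵢ/kT = 0.5014, 1.684, 5.100.
Z = Σ e^(−Eᵢ/kT) = e^(−0.5014) + e^(−1.684) + e^(−5.100) = 0.6057 + 0.1856 + 0.006097 = 0.7974.
F = −kT ln Z = −35.1 × ln(0.7974) = −35.1 × -0.2264 = 7.9 meV.

7.9 meV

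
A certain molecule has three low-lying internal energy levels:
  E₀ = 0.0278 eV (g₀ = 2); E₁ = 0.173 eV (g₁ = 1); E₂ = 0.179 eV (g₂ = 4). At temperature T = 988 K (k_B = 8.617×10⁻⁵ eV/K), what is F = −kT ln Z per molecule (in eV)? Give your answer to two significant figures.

-0.062 eV

k_BT = 8.617×10⁻⁵ × 988 K = 0.08514 eV.
Eᵢ/kT = 0.3265, 2.032, 2.102.
Z = Σ gᵢe^(−Eᵢ/kT) = 2·e^(−0.3265) + 1·e^(−2.032) + 4·e^(−2.102) = 1.443 + 0.1311 + 0.4888 = 2.063.
F = −kT ln Z = −0.08514 × ln(2.063) = −0.08514 × 0.7242 = -0.062 eV.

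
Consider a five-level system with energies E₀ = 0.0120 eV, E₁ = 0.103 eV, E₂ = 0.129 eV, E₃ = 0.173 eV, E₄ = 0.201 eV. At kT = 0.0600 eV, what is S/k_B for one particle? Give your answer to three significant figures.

1.02

Eᵢ/kT = 0.20000, 1.7167, 2.1500, 2.8833, 3.3500.
Z = Σ e^(−Eᵢ/kT) = e^(−0.20000) + e^(−1.7167) + e^(−2.1500) + e^(−2.8833) + e^(−3.3500) = 0.81873 + 0.17966 + 0.11648 + 0.055950 + 0.035084 = 1.2059.
⟨E⟩ = Σ EᵢPᵢ = 0.049827 eV.
S/k_B = ln Z + ⟨E⟩/kT = ln(1.2059) + 0.049827/0.0600 = 0.18723 + 0.83045 = 1.02.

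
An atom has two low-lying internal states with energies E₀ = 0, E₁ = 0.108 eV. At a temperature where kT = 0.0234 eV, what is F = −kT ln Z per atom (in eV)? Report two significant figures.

Eᵢ/kT = 0, 4.615.
Z = Σ e^(−Eᵢ/kT) = e^(−0) + e^(−4.615) = 1.000 + 0.009902 = 1.010.
F = −kT ln Z = −0.0234 × ln(1.010) = −0.0234 × 0.009950 = -0.00023 eV.

-0.00023 eV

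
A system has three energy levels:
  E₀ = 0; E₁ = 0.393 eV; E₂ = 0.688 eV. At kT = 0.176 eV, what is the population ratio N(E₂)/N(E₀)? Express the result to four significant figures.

n₂/n₀ = exp[−(E₂−E₀)/kT] = exp(−(0.688 eV)/(0.176 eV)) = exp(-3.90909) = 0.02006.

0.02006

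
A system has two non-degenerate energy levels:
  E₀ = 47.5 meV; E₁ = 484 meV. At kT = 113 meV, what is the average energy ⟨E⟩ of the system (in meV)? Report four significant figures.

56.48 meV

Eᵢ/kT = 0.420354, 4.28319.
Z = Σ e^(−Eᵢ/kT) = e^(−0.420354) + e^(−4.28319) = 0.656814 + 0.0137986 = 0.670613.
⟨E⟩ = Σ Eᵢ e^(−Eᵢ/kT) / Z = (47.5·0.656814 + 484·0.0137986) / 0.670613 = 56.48 meV.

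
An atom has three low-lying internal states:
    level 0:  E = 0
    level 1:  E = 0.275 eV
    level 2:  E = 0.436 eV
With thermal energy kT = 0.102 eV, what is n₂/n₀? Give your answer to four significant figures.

0.01392

n₂/n₀ = exp[−(E₂−E₀)/kT] = exp(−(0.436 eV)/(0.102 eV)) = exp(-4.27451) = 0.01392.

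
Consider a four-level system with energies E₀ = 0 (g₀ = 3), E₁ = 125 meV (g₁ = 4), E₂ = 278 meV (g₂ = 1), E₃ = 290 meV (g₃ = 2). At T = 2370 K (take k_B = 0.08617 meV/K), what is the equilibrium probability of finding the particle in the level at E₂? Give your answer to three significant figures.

k_BT = 0.08617 × 2370 K = 204.22 meV.
Eᵢ/kT = 0, 0.61209, 1.3613, 1.4200.
Z = Σ gᵢe^(−Eᵢ/kT) = 3·e^(−0) + 4·e^(−0.61209) + 1·e^(−1.3613) + 2·e^(−1.4200) = 3.0000 + 2.1689 + 0.25633 + 0.48343 = 5.9087.
P₂ = g₂ e^(−E₂/kT) / Z = 0.25633/5.9087 = 0.0434.

0.0434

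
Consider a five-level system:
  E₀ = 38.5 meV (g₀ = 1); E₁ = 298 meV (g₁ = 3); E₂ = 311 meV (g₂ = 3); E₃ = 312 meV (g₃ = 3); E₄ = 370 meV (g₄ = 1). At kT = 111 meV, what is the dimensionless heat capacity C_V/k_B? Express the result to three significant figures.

Eᵢ/kT = 0.34685, 2.6847, 2.8018, 2.8108, 3.3333.
Z = Σ gᵢe^(−Eᵢ/kT) = 1·e^(−0.34685) + 3·e^(−2.6847) + 3·e^(−2.8018) + 3·e^(−2.8108) + 1·e^(−3.3333) = 0.70691 + 0.20472 + 0.18210 + 0.18047 + 0.035675 = 1.3099.
⟨E⟩ = 163.65 meV, ⟨E²⟩ = 45265 meV².
C_V/k_B = (⟨E²⟩ − ⟨E⟩²)/(kT)² = (45265 − 26781)/12321 = 1.50.

1.50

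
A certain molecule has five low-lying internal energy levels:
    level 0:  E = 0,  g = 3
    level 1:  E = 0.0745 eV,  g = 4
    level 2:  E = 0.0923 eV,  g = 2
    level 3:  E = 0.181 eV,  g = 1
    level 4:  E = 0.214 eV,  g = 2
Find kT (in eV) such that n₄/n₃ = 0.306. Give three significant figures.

0.0176 eV

n₄/n₃ = (g₄/g₃) exp[−(E₄−E₃)/kT] = 0.306.
⇒ (E₄−E₃)/kT = ln((2/1)/0.306) = ln(6.5359) = 1.8773.
kT = 0.033 eV / 1.8773 = 0.0176 eV.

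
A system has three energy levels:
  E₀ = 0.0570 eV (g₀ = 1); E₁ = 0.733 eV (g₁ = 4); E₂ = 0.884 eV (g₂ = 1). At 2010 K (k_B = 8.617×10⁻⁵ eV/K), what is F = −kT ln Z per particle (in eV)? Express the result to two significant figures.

k_BT = 8.617×10⁻⁵ × 2010 K = 0.1732 eV.
Eᵢ/kT = 0.3291, 4.232, 5.104.
Z = Σ gᵢe^(−Eᵢ/kT) = 1·e^(−0.3291) + 4·e^(−4.232) + 1·e^(−5.104) = 0.7196 + 0.05809 + 0.006072 = 0.7838.
F = −kT ln Z = −0.1732 × ln(0.7838) = −0.1732 × -0.2436 = 0.042 eV.

0.042 eV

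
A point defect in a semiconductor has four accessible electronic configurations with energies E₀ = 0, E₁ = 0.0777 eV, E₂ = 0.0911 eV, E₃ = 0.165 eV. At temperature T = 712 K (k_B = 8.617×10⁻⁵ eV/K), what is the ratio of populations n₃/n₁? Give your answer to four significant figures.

0.2410

k_BT = 8.617×10⁻⁵ × 712 K = 0.0613530 eV.
n₃/n₁ = exp[−(E₃−E₁)/kT] = exp(−(0.0873 eV)/(0.0613530 eV)) = exp(-1.42291) = 0.2410.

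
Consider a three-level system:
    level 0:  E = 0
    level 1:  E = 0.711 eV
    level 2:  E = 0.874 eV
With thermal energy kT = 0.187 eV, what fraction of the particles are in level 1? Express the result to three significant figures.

Eᵢ/kT = 0, 3.8021, 4.6738.
Z = Σ e^(−Eᵢ/kT) = e^(−0) + e^(−3.8021) + e^(−4.6738) = 1.0000 + 0.022324 + 0.0093367 = 1.0317.
P₁ = e^(−E₁/kT) / Z = 0.022324/1.0317 = 0.0216.

0.0216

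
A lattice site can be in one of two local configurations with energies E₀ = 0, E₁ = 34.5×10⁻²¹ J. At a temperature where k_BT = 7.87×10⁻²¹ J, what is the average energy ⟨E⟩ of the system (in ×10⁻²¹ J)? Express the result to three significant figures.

Eᵢ/kT = 0, 4.3837.
Z = Σ e^(−Eᵢ/kT) = e^(−0) + e^(−4.3837) = 1.0000 + 0.012479 = 1.0125.
⟨E⟩ = Σ Eᵢ e^(−Eᵢ/kT) / Z = (0·1.0000 + 34.5·0.012479) / 1.0125 = 0.425 ×10⁻²¹ J.

0.425 ×10⁻²¹ J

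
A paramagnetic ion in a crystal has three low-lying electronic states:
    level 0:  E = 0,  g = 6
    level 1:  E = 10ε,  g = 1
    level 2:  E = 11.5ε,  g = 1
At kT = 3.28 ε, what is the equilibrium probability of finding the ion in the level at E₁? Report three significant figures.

Eᵢ/kT = 0, 3.0488, 3.5061.
Z = Σ gᵢe^(−Eᵢ/kT) = 6·e^(−0) + 1·e^(−3.0488) + 1·e^(−3.5061) = 6.0000 + 0.047416 + 0.030014 = 6.0774.
P₁ = g₁ e^(−E₁/kT) / Z = 0.047416/6.0774 = 0.00780.

0.00780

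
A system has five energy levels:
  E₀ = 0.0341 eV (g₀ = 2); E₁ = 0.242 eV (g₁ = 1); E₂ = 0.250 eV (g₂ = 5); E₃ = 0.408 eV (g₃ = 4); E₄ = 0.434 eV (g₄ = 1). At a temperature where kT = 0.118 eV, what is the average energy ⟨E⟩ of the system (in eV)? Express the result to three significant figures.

Eᵢ/kT = 0.28898, 2.0508, 2.1186, 3.4576, 3.6780.
Z = Σ gᵢe^(−Eᵢ/kT) = 2·e^(−0.28898) + 1·e^(−2.0508) + 5·e^(−2.1186) + 4·e^(−3.4576) + 1·e^(−3.6780) = 1.4981 + 0.12863 + 0.60100 + 0.12602 + 0.025273 = 2.3790.
⟨E⟩ = Σ Eᵢ gᵢe^(−Eᵢ/kT) / Z = (0.0341·1.4981 + 0.242·0.12863 + 0.250·0.60100 + 0.408·0.12602 + 0.434·0.025273) / 2.3790 = 0.124 eV.

0.124 eV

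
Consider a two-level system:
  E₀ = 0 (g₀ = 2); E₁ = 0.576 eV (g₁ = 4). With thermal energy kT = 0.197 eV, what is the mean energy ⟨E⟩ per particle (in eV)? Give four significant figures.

0.05589 eV

Eᵢ/kT = 0, 2.92386.
Z = Σ gᵢe^(−Eᵢ/kT) = 2·e^(−0) + 4·e^(−2.92386) = 2.00000 + 0.214904 = 2.21490.
⟨E⟩ = Σ Eᵢ gᵢe^(−Eᵢ/kT) / Z = (0·2.00000 + 0.576·0.214904) / 2.21490 = 0.05589 eV.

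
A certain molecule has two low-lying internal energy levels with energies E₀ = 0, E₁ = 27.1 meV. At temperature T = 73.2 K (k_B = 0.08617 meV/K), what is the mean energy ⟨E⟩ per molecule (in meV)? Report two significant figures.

0.36 meV

k_BT = 0.08617 × 73.2 K = 6.308 meV.
Eᵢ/kT = 0, 4.296.
Z = Σ e^(−Eᵢ/kT) = e^(−0) + e^(−4.296) = 1.000 + 0.01362 = 1.014.
⟨E⟩ = Σ Eᵢ e^(−Eᵢ/kT) / Z = (0·1.000 + 27.1·0.01362) / 1.014 = 0.36 meV.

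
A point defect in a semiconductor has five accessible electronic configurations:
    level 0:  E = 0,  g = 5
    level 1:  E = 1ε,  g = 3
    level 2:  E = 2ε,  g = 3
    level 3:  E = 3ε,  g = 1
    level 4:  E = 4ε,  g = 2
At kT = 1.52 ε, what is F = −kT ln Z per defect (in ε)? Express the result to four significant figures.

-3.091 ε

Eᵢ/kT = 0, 0.657895, 1.31579, 1.97368, 2.63158.
Z = Σ gᵢe^(−Eᵢ/kT) = 5·e^(−0) + 3·e^(−0.657895) + 3·e^(−1.31579) + 1·e^(−1.97368) + 2·e^(−2.63158) = 5.00000 + 1.55382 + 0.804787 + 0.138945 + 0.143929 = 7.64148.
F = −kT ln Z = −1.52 × ln(7.64148) = −1.52 × 2.03359 = -3.091 ε.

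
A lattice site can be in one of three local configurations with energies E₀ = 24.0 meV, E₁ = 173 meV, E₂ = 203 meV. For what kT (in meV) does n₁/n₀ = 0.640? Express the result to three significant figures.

334 meV

n₁/n₀ = exp[−(E₁−E₀)/kT] = 0.640.
⇒ (E₁−E₀)/kT = ln(1/0.640) = ln(1.5625) = 0.44629.
kT = 149.0 meV / 0.44629 = 334 meV.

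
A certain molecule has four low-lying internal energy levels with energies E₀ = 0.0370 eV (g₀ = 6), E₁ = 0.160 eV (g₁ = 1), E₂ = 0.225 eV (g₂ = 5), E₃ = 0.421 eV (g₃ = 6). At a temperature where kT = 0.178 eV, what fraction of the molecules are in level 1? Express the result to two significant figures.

0.056

Eᵢ/kT = 0.2079, 0.8989, 1.264, 2.365.
Z = Σ gᵢe^(−Eᵢ/kT) = 6·e^(−0.2079) + 1·e^(−0.8989) + 5·e^(−1.264) + 6·e^(−2.365) = 4.874 + 0.4070 + 1.413 + 0.5637 = 7.258.
P₁ = g₁ e^(−E₁/kT) / Z = 0.4070/7.258 = 0.056.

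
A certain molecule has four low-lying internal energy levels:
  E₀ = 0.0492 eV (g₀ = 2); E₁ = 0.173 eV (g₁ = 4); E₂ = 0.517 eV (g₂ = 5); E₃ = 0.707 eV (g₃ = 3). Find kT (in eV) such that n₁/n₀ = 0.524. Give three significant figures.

n₁/n₀ = (g₁/g₀) exp[−(E₁−E₀)/kT] = 0.524.
⇒ (E₁−E₀)/kT = ln((4/2)/0.524) = ln(3.8168) = 1.3394.
kT = 0.1238 eV / 1.3394 = 0.0924 eV.

0.0924 eV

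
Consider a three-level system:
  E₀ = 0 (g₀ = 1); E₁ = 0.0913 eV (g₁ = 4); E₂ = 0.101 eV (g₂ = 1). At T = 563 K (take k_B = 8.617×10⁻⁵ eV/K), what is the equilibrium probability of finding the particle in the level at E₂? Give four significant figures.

0.07192

k_BT = 8.617×10⁻⁵ × 563 K = 0.0485137 eV.
Eᵢ/kT = 0, 1.88194, 2.08189.
Z = Σ gᵢe^(−Eᵢ/kT) = 1·e^(−0) + 4·e^(−1.88194) + 1·e^(−2.08189) = 1.00000 + 0.609177 + 0.124694 = 1.73387.
P₂ = g₂ e^(−E₂/kT) / Z = 0.124694/1.73387 = 0.07192.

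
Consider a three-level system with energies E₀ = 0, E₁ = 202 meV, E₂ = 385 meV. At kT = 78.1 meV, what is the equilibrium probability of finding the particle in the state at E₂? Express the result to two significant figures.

Eᵢ/kT = 0, 2.586, 4.930.
Z = Σ e^(−Eᵢ/kT) = e^(−0) + e^(−2.586) + e^(−4.930) = 1.000 + 0.07532 + 0.007227 = 1.083.
P₂ = e^(−E₂/kT) / Z = 0.007227/1.083 = 0.0067.

0.0067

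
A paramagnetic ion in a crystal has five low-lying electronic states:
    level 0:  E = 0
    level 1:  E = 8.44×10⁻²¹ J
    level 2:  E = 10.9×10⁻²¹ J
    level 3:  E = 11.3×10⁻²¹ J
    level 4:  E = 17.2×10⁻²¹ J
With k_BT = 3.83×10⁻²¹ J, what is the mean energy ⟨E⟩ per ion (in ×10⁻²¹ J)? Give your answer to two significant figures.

Eᵢ/kT = 0, 2.204, 2.846, 2.950, 4.491.
Z = Σ e^(−Eᵢ/kT) = e^(−0) + e^(−2.204) + e^(−2.846) + e^(−2.950) + e^(−4.491) = 1.000 + 0.1104 + 0.05808 + 0.05234 + 0.01121 = 1.232.
⟨E⟩ = Σ Eᵢ e^(−Eᵢ/kT) / Z = (0·1.000 + 8.44·0.1104 + 10.9·0.05808 + 11.3·0.05234 + 17.2·0.01121) / 1.232 = 1.9 ×10⁻²¹ J.

1.9 ×10⁻²¹ J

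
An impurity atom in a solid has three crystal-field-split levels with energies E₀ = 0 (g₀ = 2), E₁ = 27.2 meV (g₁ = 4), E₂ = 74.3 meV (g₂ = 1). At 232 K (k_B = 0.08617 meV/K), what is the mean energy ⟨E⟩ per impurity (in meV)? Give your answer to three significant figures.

9.74 meV

k_BT = 0.08617 × 232 K = 19.991 meV.
Eᵢ/kT = 0, 1.3606, 3.7167.
Z = Σ gᵢe^(−Eᵢ/kT) = 2·e^(−0) + 4·e^(−1.3606) + 1·e^(−3.7167) = 2.0000 + 1.0260 + 0.024314 = 3.0503.
⟨E⟩ = Σ Eᵢ gᵢe^(−Eᵢ/kT) / Z = (0·2.0000 + 27.2·1.0260 + 74.3·0.024314) / 3.0503 = 9.74 meV.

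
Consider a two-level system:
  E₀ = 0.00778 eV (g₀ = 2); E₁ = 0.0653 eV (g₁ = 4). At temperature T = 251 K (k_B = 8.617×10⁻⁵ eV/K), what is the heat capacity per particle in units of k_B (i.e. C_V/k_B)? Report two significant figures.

k_BT = 8.617×10⁻⁵ × 251 K = 0.02163 eV.
Eᵢ/kT = 0.3597, 3.019.
Z = Σ gᵢe^(−Eᵢ/kT) = 2·e^(−0.3597) + 4·e^(−3.019) = 1.396 + 0.1954 = 1.591.
⟨E⟩ = 0.01485 eV, ⟨E²⟩ = 0.0005768 eV².
C_V/k_B = (⟨E²⟩ − ⟨E⟩²)/(kT)² = (0.0005768 − 0.0002205)/0.0004679 = 0.76.

0.76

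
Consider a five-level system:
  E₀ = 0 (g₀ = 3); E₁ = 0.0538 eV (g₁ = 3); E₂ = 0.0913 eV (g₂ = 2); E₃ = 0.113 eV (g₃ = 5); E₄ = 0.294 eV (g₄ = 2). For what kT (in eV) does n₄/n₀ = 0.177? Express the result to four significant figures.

0.2217 eV

n₄/n₀ = (g₄/g₀) exp[−(E₄−E₀)/kT] = 0.177.
⇒ (E₄−E₀)/kT = ln((2/3)/0.177) = ln(3.76648) = 1.32614.
kT = 0.294 eV / 1.32614 = 0.2217 eV.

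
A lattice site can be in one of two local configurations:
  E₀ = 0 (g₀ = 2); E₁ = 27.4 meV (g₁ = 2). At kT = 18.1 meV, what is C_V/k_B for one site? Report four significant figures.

0.3388

Eᵢ/kT = 0, 1.51381.
Z = Σ gᵢe^(−Eᵢ/kT) = 2·e^(−0) + 2·e^(−1.51381) = 2.00000 + 0.440140 = 2.44014.
⟨E⟩ = 4.94227 meV, ⟨E²⟩ = 135.418 meV².
C_V/k_B = (⟨E²⟩ − ⟨E⟩²)/(kT)² = (135.418 − 24.4260)/327.610 = 0.3388.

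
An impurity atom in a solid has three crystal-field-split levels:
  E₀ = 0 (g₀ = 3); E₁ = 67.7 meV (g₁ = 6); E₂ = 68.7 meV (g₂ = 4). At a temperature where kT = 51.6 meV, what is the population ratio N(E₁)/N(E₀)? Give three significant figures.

0.539

n₁/n₀ = (g₁/g₀) exp[−(E₁−E₀)/kT] = (6/3) × exp(−(67.7 meV)/(51.6 meV)) = (6/3) × exp(-1.3120) = 0.539.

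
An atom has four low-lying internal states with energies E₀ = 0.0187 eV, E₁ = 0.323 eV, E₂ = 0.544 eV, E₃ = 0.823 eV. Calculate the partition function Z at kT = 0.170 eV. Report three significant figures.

Z = 1.09

Eᵢ/kT = 0.11000, 1.9000, 3.2000, 4.8412.
Z = Σ e^(−Eᵢ/kT) = e^(−0.11000) + e^(−1.9000) + e^(−3.2000) + e^(−4.8412) = 0.89583 + 0.14957 + 0.040762 + 0.0078976 = 1.0941.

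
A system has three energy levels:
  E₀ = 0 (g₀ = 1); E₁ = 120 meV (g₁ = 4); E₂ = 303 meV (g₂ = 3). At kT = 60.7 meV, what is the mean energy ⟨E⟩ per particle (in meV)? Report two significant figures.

Eᵢ/kT = 0, 1.977, 4.992.
Z = Σ gᵢe^(−Eᵢ/kT) = 1·e^(−0) + 4·e^(−1.977) + 3·e^(−4.992) = 1.000 + 0.5539 + 0.02038 = 1.574.
⟨E⟩ = Σ Eᵢ gᵢe^(−Eᵢ/kT) / Z = (0·1.000 + 120·0.5539 + 303·0.02038) / 1.574 = 46 meV.

46 meV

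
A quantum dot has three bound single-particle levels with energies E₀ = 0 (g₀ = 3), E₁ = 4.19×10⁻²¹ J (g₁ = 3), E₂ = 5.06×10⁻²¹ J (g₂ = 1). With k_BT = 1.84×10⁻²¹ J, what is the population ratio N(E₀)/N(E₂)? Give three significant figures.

n₀/n₂ = (g₀/g₂) exp[−(E₀−E₂)/kT] = (3/1) × exp(−(-5.06 ×10⁻²¹ J)/(1.84 ×10⁻²¹ J)) = (3/1) × exp(2.7500) = 46.9.

46.9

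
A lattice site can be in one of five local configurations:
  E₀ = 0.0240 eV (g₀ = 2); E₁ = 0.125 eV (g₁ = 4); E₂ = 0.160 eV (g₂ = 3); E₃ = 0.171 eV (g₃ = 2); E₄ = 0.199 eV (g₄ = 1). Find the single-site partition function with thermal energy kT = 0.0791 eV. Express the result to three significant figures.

Eᵢ/kT = 0.30341, 1.5803, 2.0228, 2.1618, 2.5158.
Z = Σ gᵢe^(−Eᵢ/kT) = 2·e^(−0.30341) + 4·e^(−1.5803) + 3·e^(−2.0228) + 2·e^(−2.1618) + 1·e^(−2.5158) = 1.4766 + 0.82365 + 0.39685 + 0.23024 + 0.080798 = 3.0081.

Z = 3.01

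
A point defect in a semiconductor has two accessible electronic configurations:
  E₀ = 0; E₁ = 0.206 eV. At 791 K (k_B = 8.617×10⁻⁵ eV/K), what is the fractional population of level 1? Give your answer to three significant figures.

k_BT = 8.617×10⁻⁵ × 791 K = 0.068160 eV.
Eᵢ/kT = 0, 3.0223.
Z = Σ e^(−Eᵢ/kT) = e^(−0) + e^(−3.0223) = 1.0000 + 0.048689 = 1.0487.
P₁ = e^(−E₁/kT) / Z = 0.048689/1.0487 = 0.0464.

0.0464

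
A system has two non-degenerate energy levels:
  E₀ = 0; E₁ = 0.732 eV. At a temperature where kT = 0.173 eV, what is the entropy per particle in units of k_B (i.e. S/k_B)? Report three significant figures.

Eᵢ/kT = 0, 4.2312.
Z = Σ e^(−Eᵢ/kT) = e^(−0) + e^(−4.2312) = 1.0000 + 0.014535 = 1.0145.
⟨E⟩ = Σ EᵢPᵢ = 0.010488 eV.
S/k_B = ln Z + ⟨E⟩/kT = ln(1.0145) + 0.010488/0.173 = 0.014396 + 0.060624 = 0.0750.

0.0750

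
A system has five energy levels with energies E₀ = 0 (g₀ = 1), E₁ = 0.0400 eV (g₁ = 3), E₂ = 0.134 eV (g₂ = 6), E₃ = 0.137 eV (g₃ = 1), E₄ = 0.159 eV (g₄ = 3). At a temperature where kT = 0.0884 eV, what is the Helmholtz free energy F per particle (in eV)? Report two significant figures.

Eᵢ/kT = 0, 0.4525, 1.516, 1.550, 1.799.
Z = Σ gᵢe^(−Eᵢ/kT) = 1·e^(−0) + 3·e^(−0.4525) + 6·e^(−1.516) + 1·e^(−1.550) + 3·e^(−1.799) = 1.000 + 1.908 + 1.318 + 0.2122 + 0.4964 = 4.935.
F = −kT ln Z = −0.0884 × ln(4.935) = −0.0884 × 1.596 = -0.14 eV.

-0.14 eV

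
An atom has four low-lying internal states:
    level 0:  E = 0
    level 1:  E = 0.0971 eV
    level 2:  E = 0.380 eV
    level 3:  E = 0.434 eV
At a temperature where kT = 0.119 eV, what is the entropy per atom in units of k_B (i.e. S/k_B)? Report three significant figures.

Eᵢ/kT = 0, 0.81597, 3.1933, 3.6471.
Z = Σ e^(−Eᵢ/kT) = e^(−0) + e^(−0.81597) + e^(−3.1933) + e^(−3.6471) = 1.0000 + 0.44221 + 0.041036 + 0.026067 = 1.5093.
⟨E⟩ = Σ EᵢPᵢ = 0.046277 eV.
S/k_B = ln Z + ⟨E⟩/kT = ln(1.5093) + 0.046277/0.119 = 0.41165 + 0.38888 = 0.801.

0.801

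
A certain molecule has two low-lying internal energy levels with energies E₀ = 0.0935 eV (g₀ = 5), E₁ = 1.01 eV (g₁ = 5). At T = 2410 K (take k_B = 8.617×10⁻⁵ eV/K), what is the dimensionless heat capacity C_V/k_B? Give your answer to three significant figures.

k_BT = 8.617×10⁻⁵ × 2410 K = 0.20767 eV.
Eᵢ/kT = 0.45023, 4.8635.
Z = Σ gᵢe^(−Eᵢ/kT) = 5·e^(−0.45023) + 5·e^(−4.8635) = 3.1874 + 0.038617 = 3.2260.
⟨E⟩ = 0.10447 eV, ⟨E²⟩ = 0.020849 eV².
C_V/k_B = (⟨E²⟩ − ⟨E⟩²)/(kT)² = (0.020849 − 0.010914)/0.043127 = 0.230.

0.230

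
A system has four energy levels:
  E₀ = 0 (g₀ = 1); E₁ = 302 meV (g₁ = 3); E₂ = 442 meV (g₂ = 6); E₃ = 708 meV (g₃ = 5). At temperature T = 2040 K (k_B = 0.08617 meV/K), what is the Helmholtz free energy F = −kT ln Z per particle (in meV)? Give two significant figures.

-130 meV

k_BT = 0.08617 × 2040 K = 175.8 meV.
Eᵢ/kT = 0, 1.718, 2.514, 4.027.
Z = Σ gᵢe^(−Eᵢ/kT) = 1·e^(−0) + 3·e^(−1.718) + 6·e^(−2.514) + 5·e^(−4.027) = 1.000 + 0.5383 + 0.4857 + 0.08914 = 2.113.
F = −kT ln Z = −175.8 × ln(2.113) = −175.8 × 0.7481 = -130 meV.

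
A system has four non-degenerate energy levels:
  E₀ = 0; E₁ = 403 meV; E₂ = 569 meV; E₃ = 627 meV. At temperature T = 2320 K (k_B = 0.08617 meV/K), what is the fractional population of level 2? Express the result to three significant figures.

k_BT = 0.08617 × 2320 K = 199.91 meV.
Eᵢ/kT = 0, 2.0159, 2.8463, 3.1364.
Z = Σ e^(−Eᵢ/kT) = e^(−0) + e^(−2.0159) + e^(−2.8463) + e^(−3.1364) = 1.0000 + 0.13320 + 0.058059 + 0.043439 = 1.2347.
P₂ = e^(−E₂/kT) / Z = 0.058059/1.2347 = 0.0470.

0.0470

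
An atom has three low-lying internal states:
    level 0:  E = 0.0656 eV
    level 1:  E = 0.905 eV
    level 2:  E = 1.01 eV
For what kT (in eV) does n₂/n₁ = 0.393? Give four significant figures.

n₂/n₁ = exp[−(E₂−E₁)/kT] = 0.393.
⇒ (E₂−E₁)/kT = ln(1/0.393) = ln(2.54453) = 0.933946.
kT = 0.105 eV / 0.933946 = 0.1124 eV.

0.1124 eV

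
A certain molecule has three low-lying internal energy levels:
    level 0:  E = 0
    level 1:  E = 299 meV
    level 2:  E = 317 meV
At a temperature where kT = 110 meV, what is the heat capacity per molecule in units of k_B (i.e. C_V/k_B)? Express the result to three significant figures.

0.757

Eᵢ/kT = 0, 2.7182, 2.8818.
Z = Σ e^(−Eᵢ/kT) = e^(−0) + e^(−2.7182) + e^(−2.8818) = 1.0000 + 0.065993 + 0.056034 = 1.1220.
⟨E⟩ = 33.418 meV, ⟨E²⟩ = 10277 meV².
C_V/k_B = (⟨E²⟩ − ⟨E⟩²)/(kT)² = (10277 − 1116.8)/12100 = 0.757.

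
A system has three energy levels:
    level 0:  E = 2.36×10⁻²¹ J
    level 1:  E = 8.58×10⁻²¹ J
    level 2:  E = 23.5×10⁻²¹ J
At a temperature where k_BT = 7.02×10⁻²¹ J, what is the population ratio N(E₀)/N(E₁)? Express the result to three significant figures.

2.43

n₀/n₁ = exp[−(E₀−E₁)/kT] = exp(−(-6.22 ×10⁻²¹ J)/(7.02 ×10⁻²¹ J)) = exp(0.88604) = 2.43.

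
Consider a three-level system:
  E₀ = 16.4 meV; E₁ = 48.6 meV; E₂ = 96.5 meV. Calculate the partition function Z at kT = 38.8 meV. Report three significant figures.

Eᵢ/kT = 0.42268, 1.2526, 2.4871.
Z = Σ e^(−Eᵢ/kT) = e^(−0.42268) + e^(−1.2526) + e^(−2.4871) = 0.65529 + 0.28576 + 0.083151 = 1.0242.

Z = 1.02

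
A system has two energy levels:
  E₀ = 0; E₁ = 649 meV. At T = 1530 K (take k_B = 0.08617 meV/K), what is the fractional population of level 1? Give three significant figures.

0.00723

k_BT = 0.08617 × 1530 K = 131.84 meV.
Eᵢ/kT = 0, 4.9226.
Z = Σ e^(−Eᵢ/kT) = e^(−0) + e^(−4.9226) = 1.0000 + 0.0072802 = 1.0073.
P₁ = e^(−E₁/kT) / Z = 0.0072802/1.0073 = 0.00723.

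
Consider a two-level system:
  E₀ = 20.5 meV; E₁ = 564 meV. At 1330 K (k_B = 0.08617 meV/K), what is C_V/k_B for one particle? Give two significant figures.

0.19

k_BT = 0.08617 × 1330 K = 114.6 meV.
Eᵢ/kT = 0.1789, 4.921.
Z = Σ e^(−Eᵢ/kT) = e^(−0.1789) + e^(−4.921) = 0.8362 + 0.007292 = 0.8435.
⟨E⟩ = 25.20 meV, ⟨E²⟩ = 3167 meV².
C_V/k_B = (⟨E²⟩ − ⟨E⟩²)/(kT)² = (3167 − 635.0)/13130 = 0.19.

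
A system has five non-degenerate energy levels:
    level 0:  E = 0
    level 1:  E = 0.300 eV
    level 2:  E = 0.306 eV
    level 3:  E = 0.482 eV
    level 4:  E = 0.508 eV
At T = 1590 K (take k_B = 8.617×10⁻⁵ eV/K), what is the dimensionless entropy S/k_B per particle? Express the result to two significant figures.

0.78

k_BT = 8.617×10⁻⁵ × 1590 K = 0.1370 eV.
Eᵢ/kT = 0, 2.190, 2.234, 3.518, 3.708.
Z = Σ e^(−Eᵢ/kT) = e^(−0) + e^(−2.190) + e^(−2.234) + e^(−3.518) + e^(−3.708) = 1.000 + 0.1119 + 0.1071 + 0.02966 + 0.02453 = 1.273.
⟨E⟩ = Σ EᵢPᵢ = 0.07313 eV.
S/k_B = ln Z + ⟨E⟩/kT = ln(1.273) + 0.07313/0.1370 = 0.2414 + 0.5338 = 0.78.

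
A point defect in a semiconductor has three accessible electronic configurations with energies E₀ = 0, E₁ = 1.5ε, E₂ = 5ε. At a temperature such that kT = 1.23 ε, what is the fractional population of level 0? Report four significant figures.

0.7619

Eᵢ/kT = 0, 1.21951, 4.06504.
Z = Σ e^(−Eᵢ/kT) = e^(−0) + e^(−1.21951) + e^(−4.06504) = 1.00000 + 0.295375 + 0.0171623 = 1.31254.
P₀ = e^(−E₀/kT) / Z = 1.00000/1.31254 = 0.7619.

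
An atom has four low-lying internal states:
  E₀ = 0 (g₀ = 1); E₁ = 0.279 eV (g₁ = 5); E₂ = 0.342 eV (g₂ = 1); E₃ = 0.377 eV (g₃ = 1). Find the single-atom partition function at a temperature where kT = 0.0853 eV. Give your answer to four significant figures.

Eᵢ/kT = 0, 3.27081, 4.00938, 4.41970.
Z = Σ gᵢe^(−Eᵢ/kT) = 1·e^(−0) + 5·e^(−3.27081) + 1·e^(−4.00938) + 1·e^(−4.41970) = 1.00000 + 0.189878 + 0.0181446 + 0.0120378 = 1.22006.

Z = 1.220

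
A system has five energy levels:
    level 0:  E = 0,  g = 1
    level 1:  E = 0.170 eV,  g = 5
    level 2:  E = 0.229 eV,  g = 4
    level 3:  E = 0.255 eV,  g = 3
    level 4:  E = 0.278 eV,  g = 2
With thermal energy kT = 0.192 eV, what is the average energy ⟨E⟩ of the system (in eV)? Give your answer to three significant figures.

0.174 eV

Eᵢ/kT = 0, 0.88542, 1.1927, 1.3281, 1.4479.
Z = Σ gᵢe^(−Eᵢ/kT) = 1·e^(−0) + 5·e^(−0.88542) + 4·e^(−1.1927) + 3·e^(−1.3281) + 2·e^(−1.4479) = 1.0000 + 2.0627 + 1.2136 + 0.79494 + 0.47013 = 5.5414.
⟨E⟩ = Σ Eᵢ gᵢe^(−Eᵢ/kT) / Z = (0·1.0000 + 0.170·2.0627 + 0.229·1.2136 + 0.255·0.79494 + 0.278·0.47013) / 5.5414 = 0.174 eV.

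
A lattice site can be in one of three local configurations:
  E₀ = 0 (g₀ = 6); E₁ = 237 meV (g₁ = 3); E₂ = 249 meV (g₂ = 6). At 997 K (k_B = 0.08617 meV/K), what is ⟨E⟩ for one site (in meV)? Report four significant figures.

k_BT = 0.08617 × 997 K = 85.9115 meV.
Eᵢ/kT = 0, 2.75865, 2.89833.
Z = Σ gᵢe^(−Eᵢ/kT) = 6·e^(−0) + 3·e^(−2.75865) + 6·e^(−2.89833) = 6.00000 + 0.190132 + 0.330691 = 6.52082.
⟨E⟩ = Σ Eᵢ gᵢe^(−Eᵢ/kT) / Z = (0·6.00000 + 237·0.190132 + 249·0.330691) / 6.52082 = 19.54 meV.

19.54 meV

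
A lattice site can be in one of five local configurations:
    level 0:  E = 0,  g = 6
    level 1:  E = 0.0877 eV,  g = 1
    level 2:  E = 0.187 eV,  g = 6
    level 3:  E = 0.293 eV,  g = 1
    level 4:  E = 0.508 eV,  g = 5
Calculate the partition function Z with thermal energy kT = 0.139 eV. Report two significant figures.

Eᵢ/kT = 0, 0.6309, 1.345, 2.108, 3.655.
Z = Σ gᵢe^(−Eᵢ/kT) = 6·e^(−0) + 1·e^(−0.6309) + 6·e^(−1.345) + 1·e^(−2.108) + 5·e^(−3.655) = 6.000 + 0.5321 + 1.563 + 0.1215 + 0.1293 = 8.346.

Z = 8.3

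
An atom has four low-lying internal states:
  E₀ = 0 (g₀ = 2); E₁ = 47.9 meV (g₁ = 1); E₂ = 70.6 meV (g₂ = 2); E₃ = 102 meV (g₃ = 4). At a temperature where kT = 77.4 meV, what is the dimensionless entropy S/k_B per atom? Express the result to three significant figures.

Eᵢ/kT = 0, 0.61886, 0.91214, 1.3178.
Z = Σ gᵢe^(−Eᵢ/kT) = 2·e^(−0) + 1·e^(−0.61886) + 2·e^(−0.91214) + 4·e^(−1.3178) = 2.0000 + 0.53856 + 0.80333 + 1.0709 = 4.4128.
⟨E⟩ = Σ EᵢPᵢ = 43.452 meV.
S/k_B = ln Z + ⟨E⟩/kT = ln(4.4128) + 43.452/77.4 = 1.4845 + 0.56140 = 2.05.

2.05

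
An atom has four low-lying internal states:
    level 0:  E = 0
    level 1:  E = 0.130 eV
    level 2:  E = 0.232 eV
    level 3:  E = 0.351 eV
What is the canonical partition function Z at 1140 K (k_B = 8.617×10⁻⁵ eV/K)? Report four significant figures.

Z = 1.389

k_BT = 8.617×10⁻⁵ × 1140 K = 0.0982338 eV.
Eᵢ/kT = 0, 1.32337, 2.36171, 3.57311.
Z = Σ e^(−Eᵢ/kT) = e^(−0) + e^(−1.32337) + e^(−2.36171) + e^(−3.57311) = 1.00000 + 0.266237 + 0.0942589 + 0.0280684 = 1.38856.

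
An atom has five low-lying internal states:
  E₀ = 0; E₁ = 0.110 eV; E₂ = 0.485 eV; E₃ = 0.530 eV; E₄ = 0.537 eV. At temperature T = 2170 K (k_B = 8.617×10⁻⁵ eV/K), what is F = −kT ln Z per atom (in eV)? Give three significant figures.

-0.104 eV

k_BT = 8.617×10⁻⁵ × 2170 K = 0.18699 eV.
Eᵢ/kT = 0, 0.58827, 2.5937, 2.8344, 2.8718.
Z = Σ e^(−Eᵢ/kT) = e^(−0) + e^(−0.58827) + e^(−2.5937) + e^(−2.8344) + e^(−2.8718) = 1.0000 + 0.55529 + 0.074743 + 0.058754 + 0.056597 = 1.7454.
F = −kT ln Z = −0.18699 × ln(1.7454) = −0.18699 × 0.55698 = -0.104 eV.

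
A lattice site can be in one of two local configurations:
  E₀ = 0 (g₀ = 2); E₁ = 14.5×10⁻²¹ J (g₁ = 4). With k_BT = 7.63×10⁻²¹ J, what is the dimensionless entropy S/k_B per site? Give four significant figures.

1.392

Eᵢ/kT = 0, 1.90039.
Z = Σ gᵢe^(−Eᵢ/kT) = 2·e^(−0) + 4·e^(−1.90039) = 2.00000 + 0.598041 = 2.59804.
⟨E⟩ = Σ EᵢPᵢ = 3.33774 ×10⁻²¹ J.
S/k_B = ln Z + ⟨E⟩/kT = ln(2.59804) + 3.33774/7.63 = 0.954757 + 0.437450 = 1.392.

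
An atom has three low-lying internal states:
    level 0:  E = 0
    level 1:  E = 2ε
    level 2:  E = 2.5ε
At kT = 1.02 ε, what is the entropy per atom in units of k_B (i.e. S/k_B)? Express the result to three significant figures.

Eᵢ/kT = 0, 1.9608, 2.4510.
Z = Σ e^(−Eᵢ/kT) = e^(−0) + e^(−1.9608) + e^(−2.4510) = 1.0000 + 0.14075 + 0.086207 = 1.2270.
⟨E⟩ = Σ EᵢPᵢ = 0.40507 ε.
S/k_B = ln Z + ⟨E⟩/kT = ln(1.2270) + 0.40507/1.02 = 0.20457 + 0.39713 = 0.602.

0.602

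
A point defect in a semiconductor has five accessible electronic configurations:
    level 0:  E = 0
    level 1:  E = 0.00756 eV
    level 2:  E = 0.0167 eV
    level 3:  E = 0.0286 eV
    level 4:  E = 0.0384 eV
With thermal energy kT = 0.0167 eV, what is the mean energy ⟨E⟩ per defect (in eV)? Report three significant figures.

Eᵢ/kT = 0, 0.45269, 1.0000, 1.7126, 2.2994.
Z = Σ e^(−Eᵢ/kT) = e^(−0) + e^(−0.45269) + e^(−1.0000) + e^(−1.7126) + e^(−2.2994) = 1.0000 + 0.63592 + 0.36788 + 0.18040 + 0.10032 = 2.2845.
⟨E⟩ = Σ Eᵢ e^(−Eᵢ/kT) / Z = (0·1.0000 + 0.00756·0.63592 + 0.0167·0.36788 + 0.0286·0.18040 + 0.0384·0.10032) / 2.2845 = 0.00874 eV.

0.00874 eV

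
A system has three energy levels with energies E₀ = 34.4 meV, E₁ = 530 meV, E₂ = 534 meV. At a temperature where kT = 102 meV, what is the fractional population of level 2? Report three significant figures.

Eᵢ/kT = 0.33725, 5.1961, 5.2353.
Z = Σ e^(−Eᵢ/kT) = e^(−0.33725) + e^(−5.1961) + e^(−5.2353) = 0.71373 + 0.0055381 + 0.0053252 = 0.72459.
P₂ = e^(−E₂/kT) / Z = 0.0053252/0.72459 = 0.00735.

0.00735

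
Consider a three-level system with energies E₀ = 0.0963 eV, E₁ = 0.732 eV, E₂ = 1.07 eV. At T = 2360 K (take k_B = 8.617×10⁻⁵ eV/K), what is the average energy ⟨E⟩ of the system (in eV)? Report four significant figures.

0.1305 eV

k_BT = 8.617×10⁻⁵ × 2360 K = 0.203361 eV.
Eᵢ/kT = 0.473542, 3.59951, 5.26158.
Z = Σ e^(−Eᵢ/kT) = e^(−0.473542) + e^(−3.59951) + e^(−5.26158) = 0.622792 + 0.0273371 + 0.00518710 = 0.655316.
⟨E⟩ = Σ Eᵢ e^(−Eᵢ/kT) / Z = (0.0963·0.622792 + 0.732·0.0273371 + 1.07·0.00518710) / 0.655316 = 0.1305 eV.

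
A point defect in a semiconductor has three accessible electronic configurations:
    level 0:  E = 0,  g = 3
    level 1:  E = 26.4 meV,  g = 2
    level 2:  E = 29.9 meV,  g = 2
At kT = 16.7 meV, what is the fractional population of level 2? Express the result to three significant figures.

0.0891

Eᵢ/kT = 0, 1.5808, 1.7904.
Z = Σ gᵢe^(−Eᵢ/kT) = 3·e^(−0) + 2·e^(−1.5808) + 2·e^(−1.7904) = 3.0000 + 0.41162 + 0.33379 = 3.7454.
P₂ = g₂ e^(−E₂/kT) / Z = 0.33379/3.7454 = 0.0891.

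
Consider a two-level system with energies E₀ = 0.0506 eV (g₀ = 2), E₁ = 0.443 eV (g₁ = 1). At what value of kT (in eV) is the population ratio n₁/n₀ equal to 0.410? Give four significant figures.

1.977 eV

n₁/n₀ = (g₁/g₀) exp[−(E₁−E₀)/kT] = 0.410.
⇒ (E₁−E₀)/kT = ln((1/2)/0.410) = ln(1.21951) = 0.198449.
kT = 0.3924 eV / 0.198449 = 1.977 eV.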